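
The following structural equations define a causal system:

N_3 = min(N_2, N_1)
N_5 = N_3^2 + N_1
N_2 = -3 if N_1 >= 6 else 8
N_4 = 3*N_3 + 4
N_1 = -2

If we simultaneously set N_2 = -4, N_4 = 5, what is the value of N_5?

Setting N_2 = -4, N_4 = 5 by intervention discards those variables' equations.
N_3 = min(N_2, N_1)  [with N_2=-4, N_1=-2]  = -4
N_5 = N_3^2 + N_1  [with N_3=-4, N_1=-2]  = 14

14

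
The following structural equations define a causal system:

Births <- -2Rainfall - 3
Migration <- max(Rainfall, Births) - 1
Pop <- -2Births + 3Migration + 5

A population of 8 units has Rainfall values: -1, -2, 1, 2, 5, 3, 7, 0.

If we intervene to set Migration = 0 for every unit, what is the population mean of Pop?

do(Migration=0) breaks Migration's dependence on Rainfall. With Migration=0 fixed, Pop across the units is 7, 3, 15, 19, 31, 23, 39, 11, mean 18.5.

18.5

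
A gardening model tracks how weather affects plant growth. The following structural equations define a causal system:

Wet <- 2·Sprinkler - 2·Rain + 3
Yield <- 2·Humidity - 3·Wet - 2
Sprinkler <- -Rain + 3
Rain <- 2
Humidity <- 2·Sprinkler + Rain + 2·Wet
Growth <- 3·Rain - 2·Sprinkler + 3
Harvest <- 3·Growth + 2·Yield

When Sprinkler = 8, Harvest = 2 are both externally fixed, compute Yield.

49

Under do(Sprinkler = 8, Harvest = 2), each intervened variable's structural equation is replaced by its fixed value.
Wet = 2·Sprinkler - 2·Rain + 3  [with Sprinkler=8, Rain=2]  = 15
Humidity = 2·Sprinkler + Rain + 2·Wet  [with Sprinkler=8, Rain=2, Wet=15]  = 48
Yield = 2·Humidity - 3·Wet - 2  [with Humidity=48, Wet=15]  = 49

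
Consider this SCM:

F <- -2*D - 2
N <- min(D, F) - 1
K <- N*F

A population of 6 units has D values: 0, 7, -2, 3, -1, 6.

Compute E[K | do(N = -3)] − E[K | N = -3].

19

Every unit gets N=-3 under the intervention. K values become 6, 48, -6, 24, 0, 42; E[K|do(N=-3)] = 19.
Observing N=-3 restricts to units where N's equation naturally yields -3: D ∈ {0, -2}. In that subpopulation K = 6, -6, mean 0.
Difference = 19 − 0 = 19.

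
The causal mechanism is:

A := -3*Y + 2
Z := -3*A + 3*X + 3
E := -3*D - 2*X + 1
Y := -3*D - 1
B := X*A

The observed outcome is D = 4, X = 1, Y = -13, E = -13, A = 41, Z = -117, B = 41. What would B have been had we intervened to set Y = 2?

-4

The intervention breaks the incoming arrows to Y: Y := -3*D - 1 no longer applies, and Y = 2.
A = -3*Y + 2  [with Y=2]  = -4
B = X*A  [with X=1, A=-4]  = -4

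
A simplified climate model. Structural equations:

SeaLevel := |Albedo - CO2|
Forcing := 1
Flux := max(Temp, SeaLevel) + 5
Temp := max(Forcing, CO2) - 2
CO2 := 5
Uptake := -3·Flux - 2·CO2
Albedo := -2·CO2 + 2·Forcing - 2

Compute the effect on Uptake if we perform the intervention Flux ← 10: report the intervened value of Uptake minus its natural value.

30

Intervening sets Flux = 10 and removes its equation (Flux := max(Temp, SeaLevel) + 5).
Uptake = -3·Flux - 2·CO2  [with Flux=10, CO2=5]  = -40
Without intervention: Temp = max(Forcing, CO2) - 2  [with Forcing=1, CO2=5]  = 3; Albedo = -2·CO2 + 2·Forcing - 2  [with CO2=5, Forcing=1]  = -10; SeaLevel = |Albedo - CO2|  [with Albedo=-10, CO2=5]  = 15; Flux = max(Temp, SeaLevel) + 5  [with Temp=3, SeaLevel=15]  = 20; Uptake = -3·Flux - 2·CO2  [with Flux=20, CO2=5]  = -70.
Change = -40 − (-70) = 30.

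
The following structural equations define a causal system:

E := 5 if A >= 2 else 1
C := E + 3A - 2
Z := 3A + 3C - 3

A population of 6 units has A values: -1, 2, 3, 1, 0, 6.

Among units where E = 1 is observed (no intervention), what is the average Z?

-6

Observing E=1 restricts to units where E's equation naturally yields 1: A ∈ {-1, 1, 0}. In that subpopulation Z = -18, 6, -6, mean -6.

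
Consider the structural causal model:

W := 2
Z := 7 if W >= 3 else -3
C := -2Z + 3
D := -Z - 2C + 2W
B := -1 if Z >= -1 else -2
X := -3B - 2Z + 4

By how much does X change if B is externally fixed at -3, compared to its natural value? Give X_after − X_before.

3

The intervention breaks the incoming arrows to B: B := -1 if Z >= -1 else -2 no longer applies, and B = -3.
Z = 7 if W >= 3 else -3  [with W=2]  = -3
X = -3B - 2Z + 4  [with B=-3, Z=-3]  = 19
Without intervention: Z = 7 if W >= 3 else -3  [with W=2]  = -3; B = -1 if Z >= -1 else -2  [with Z=-3]  = -2; X = -3B - 2Z + 4  [with B=-2, Z=-3]  = 16.
Change = 19 − 16 = 3.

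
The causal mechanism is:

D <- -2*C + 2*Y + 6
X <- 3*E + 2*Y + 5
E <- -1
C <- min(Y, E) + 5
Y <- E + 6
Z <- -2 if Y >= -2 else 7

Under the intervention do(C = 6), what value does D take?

4

Under do(C=6), the mechanism C <- min(Y, E) + 5 is discarded; C is fixed at 6.
Y = E + 6  [with E=-1]  = 5
D = -2*C + 2*Y + 6  [with C=6, Y=5]  = 4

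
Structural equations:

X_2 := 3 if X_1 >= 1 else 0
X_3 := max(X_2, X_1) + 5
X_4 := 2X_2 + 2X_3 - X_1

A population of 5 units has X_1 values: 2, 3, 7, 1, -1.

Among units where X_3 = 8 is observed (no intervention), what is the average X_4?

Conditioning on X_3=8 selects the 3 unit(s) with X_1 ∈ {2, 3, 1}. Their X_4 values: 20, 19, 21. Mean = 20.

20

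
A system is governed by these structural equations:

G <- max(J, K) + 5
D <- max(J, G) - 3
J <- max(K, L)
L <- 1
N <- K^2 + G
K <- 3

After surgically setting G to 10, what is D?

Intervening sets G = 10 and removes its equation (G <- max(J, K) + 5).
J = max(K, L)  [with K=3, L=1]  = 3
D = max(J, G) - 3  [with J=3, G=10]  = 7

7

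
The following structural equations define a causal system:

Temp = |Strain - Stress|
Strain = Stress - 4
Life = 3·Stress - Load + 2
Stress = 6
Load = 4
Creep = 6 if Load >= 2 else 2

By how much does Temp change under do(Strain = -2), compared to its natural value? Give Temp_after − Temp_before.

4

The intervention breaks the incoming arrows to Strain: Strain = Stress - 4 no longer applies, and Strain = -2.
Temp = |Strain - Stress|  [with Strain=-2, Stress=6]  = 8
Without intervention: Strain = Stress - 4  [with Stress=6]  = 2; Temp = |Strain - Stress|  [with Strain=2, Stress=6]  = 4.
Change = 8 − 4 = 4.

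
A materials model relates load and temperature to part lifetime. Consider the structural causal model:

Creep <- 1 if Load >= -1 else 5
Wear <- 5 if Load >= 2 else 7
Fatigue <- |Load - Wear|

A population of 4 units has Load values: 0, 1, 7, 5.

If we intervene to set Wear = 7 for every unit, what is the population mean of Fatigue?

3.75

Under do(Wear=7), Wear's equation is replaced by Wear=7 for every unit. Per-unit Fatigue: 7, 6, 0, 2. Mean = 3.75.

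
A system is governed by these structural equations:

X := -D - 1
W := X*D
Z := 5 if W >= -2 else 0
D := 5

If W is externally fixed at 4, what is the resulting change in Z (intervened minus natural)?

5

The intervention breaks the incoming arrows to W: W := X*D no longer applies, and W = 4.
Z = 5 if W >= -2 else 0  [with W=4]  = 5
Without intervention: X = -D - 1  [with D=5]  = -6; W = X*D  [with X=-6, D=5]  = -30; Z = 5 if W >= -2 else 0  [with W=-30]  = 0.
Change = 5 − 0 = 5.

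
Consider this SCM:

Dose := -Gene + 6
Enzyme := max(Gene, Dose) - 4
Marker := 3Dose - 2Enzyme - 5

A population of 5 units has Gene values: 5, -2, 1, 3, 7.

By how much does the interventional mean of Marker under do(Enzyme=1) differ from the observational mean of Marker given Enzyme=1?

The intervention sets Enzyme=1 in all 5 units regardless of Gene. Recomputing Marker per unit gives -4, 17, 8, 2, -10; average 2.6.
Conditioning on Enzyme=1 selects the 2 unit(s) with Gene ∈ {5, 1}. Their Marker values: -4, 8. Mean = 2.
Difference = 2.6 − 2 = 0.6.

0.6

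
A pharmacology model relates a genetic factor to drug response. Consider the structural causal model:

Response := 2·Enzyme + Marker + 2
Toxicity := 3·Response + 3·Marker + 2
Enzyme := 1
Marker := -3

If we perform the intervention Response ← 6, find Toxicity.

11

The intervention breaks the incoming arrows to Response: Response := 2·Enzyme + Marker + 2 no longer applies, and Response = 6.
Toxicity = 3·Response + 3·Marker + 2  [with Response=6, Marker=-3]  = 11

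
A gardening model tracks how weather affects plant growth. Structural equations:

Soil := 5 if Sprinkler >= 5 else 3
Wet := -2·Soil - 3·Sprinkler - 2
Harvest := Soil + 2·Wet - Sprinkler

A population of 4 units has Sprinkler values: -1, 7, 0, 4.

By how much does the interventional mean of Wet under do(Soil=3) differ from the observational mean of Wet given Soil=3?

do(Soil=3) breaks Soil's dependence on Sprinkler. With Soil=3 fixed, Wet across the units is -5, -29, -8, -20, mean -15.5.
Observing Soil=3 restricts to units where Soil's equation naturally yields 3: Sprinkler ∈ {-1, 0, 4}. In that subpopulation Wet = -5, -8, -20, mean -11.
Difference = -15.5 − (-11) = -4.5.

-4.5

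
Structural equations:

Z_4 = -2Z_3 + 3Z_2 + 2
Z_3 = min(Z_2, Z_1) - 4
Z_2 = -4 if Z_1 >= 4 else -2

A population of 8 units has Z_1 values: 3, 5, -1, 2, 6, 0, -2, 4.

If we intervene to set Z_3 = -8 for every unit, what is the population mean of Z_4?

Under do(Z_3=-8), Z_3's equation is replaced by Z_3=-8 for every unit. Per-unit Z_4: 12, 6, 12, 12, 6, 12, 12, 6. Mean = 9.75.

9.75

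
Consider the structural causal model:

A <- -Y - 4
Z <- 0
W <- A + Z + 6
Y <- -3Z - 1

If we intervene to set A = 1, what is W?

The intervention breaks the incoming arrows to A: A <- -Y - 4 no longer applies, and A = 1.
W = A + Z + 6  [with A=1, Z=0]  = 7

7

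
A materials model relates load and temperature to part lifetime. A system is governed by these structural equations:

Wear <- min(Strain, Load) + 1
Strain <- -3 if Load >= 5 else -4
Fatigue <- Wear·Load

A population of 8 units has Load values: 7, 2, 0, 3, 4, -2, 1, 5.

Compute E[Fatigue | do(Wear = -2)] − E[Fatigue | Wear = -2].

7

do(Wear=-2) breaks Wear's dependence on Load. With Wear=-2 fixed, Fatigue across the units is -14, -4, 0, -6, -8, 4, -2, -10, mean -5.
Conditioning on Wear=-2 selects the 2 unit(s) with Load ∈ {7, 5}. Their Fatigue values: -14, -10. Mean = -12.
Difference = -5 − (-12) = 7.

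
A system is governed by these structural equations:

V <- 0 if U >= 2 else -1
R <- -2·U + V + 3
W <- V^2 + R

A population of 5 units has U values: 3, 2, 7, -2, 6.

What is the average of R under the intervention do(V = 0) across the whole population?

-3.4

The intervention sets V=0 in all 5 units regardless of U. Recomputing R per unit gives -3, -1, -11, 7, -9; average -3.4.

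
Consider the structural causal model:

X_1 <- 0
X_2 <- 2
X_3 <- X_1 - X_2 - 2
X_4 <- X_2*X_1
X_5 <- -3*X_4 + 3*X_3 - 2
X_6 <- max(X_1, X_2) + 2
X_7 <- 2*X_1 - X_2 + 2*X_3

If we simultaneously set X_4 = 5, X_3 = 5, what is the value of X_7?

8

The joint intervention fixes X_4 = 5, X_3 = 5, removing each variable's own equation.
X_7 = 2*X_1 - X_2 + 2*X_3  [with X_1=0, X_2=2, X_3=5]  = 8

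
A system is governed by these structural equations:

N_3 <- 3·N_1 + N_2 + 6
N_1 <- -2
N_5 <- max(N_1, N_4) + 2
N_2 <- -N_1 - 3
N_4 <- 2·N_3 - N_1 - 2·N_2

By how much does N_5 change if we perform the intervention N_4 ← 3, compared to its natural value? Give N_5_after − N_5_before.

1

Intervening sets N_4 = 3 and removes its equation (N_4 <- 2·N_3 - N_1 - 2·N_2).
N_5 = max(N_1, N_4) + 2  [with N_1=-2, N_4=3]  = 5
Without intervention: N_2 = -N_1 - 3  [with N_1=-2]  = -1; N_3 = 3·N_1 + N_2 + 6  [with N_1=-2, N_2=-1]  = -1; N_4 = 2·N_3 - N_1 - 2·N_2  [with N_3=-1, N_1=-2, N_2=-1]  = 2; N_5 = max(N_1, N_4) + 2  [with N_1=-2, N_4=2]  = 4.
Change = 5 − 4 = 1.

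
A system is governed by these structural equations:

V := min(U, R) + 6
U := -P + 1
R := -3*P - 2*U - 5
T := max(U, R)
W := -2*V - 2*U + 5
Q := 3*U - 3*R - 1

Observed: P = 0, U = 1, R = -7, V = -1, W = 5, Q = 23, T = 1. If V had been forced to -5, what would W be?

13

Intervening sets V = -5 and removes its equation (V := min(U, R) + 6).
U = -P + 1  [with P=0]  = 1
W = -2*V - 2*U + 5  [with V=-5, U=1]  = 13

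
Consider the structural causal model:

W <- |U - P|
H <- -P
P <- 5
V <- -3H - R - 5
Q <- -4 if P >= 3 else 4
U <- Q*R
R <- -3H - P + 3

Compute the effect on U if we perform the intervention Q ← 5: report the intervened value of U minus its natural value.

117

Intervening sets Q = 5 and removes its equation (Q <- -4 if P >= 3 else 4).
H = -P  [with P=5]  = -5
R = -3H - P + 3  [with H=-5, P=5]  = 13
U = Q*R  [with Q=5, R=13]  = 65
Without intervention: H = -P  [with P=5]  = -5; R = -3H - P + 3  [with H=-5, P=5]  = 13; Q = -4 if P >= 3 else 4  [with P=5]  = -4; U = Q*R  [with Q=-4, R=13]  = -52.
Change = 65 − (-52) = 117.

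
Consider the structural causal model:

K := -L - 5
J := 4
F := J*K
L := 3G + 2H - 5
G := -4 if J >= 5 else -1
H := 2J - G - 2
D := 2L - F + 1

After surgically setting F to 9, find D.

Intervening sets F = 9 and removes its equation (F := J*K).
G = -4 if J >= 5 else -1  [with J=4]  = -1
H = 2J - G - 2  [with J=4, G=-1]  = 7
L = 3G + 2H - 5  [with G=-1, H=7]  = 6
D = 2L - F + 1  [with L=6, F=9]  = 4

4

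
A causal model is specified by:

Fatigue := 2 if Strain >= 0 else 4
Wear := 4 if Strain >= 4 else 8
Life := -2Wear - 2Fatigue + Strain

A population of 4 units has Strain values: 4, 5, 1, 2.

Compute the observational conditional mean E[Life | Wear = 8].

-18.5

Observing Wear=8 restricts to units where Wear's equation naturally yields 8: Strain ∈ {1, 2}. In that subpopulation Life = -19, -18, mean -18.5.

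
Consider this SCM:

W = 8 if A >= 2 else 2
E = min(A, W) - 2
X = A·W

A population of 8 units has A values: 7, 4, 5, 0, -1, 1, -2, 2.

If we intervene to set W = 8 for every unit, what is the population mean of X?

The intervention sets W=8 in all 8 units regardless of A. Recomputing X per unit gives 56, 32, 40, 0, -8, 8, -16, 16; average 16.

16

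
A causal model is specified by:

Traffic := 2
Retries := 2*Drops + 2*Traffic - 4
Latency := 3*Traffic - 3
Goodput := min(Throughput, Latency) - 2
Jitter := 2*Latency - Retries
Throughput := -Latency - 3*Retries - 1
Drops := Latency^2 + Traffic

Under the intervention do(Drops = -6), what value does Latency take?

3

Under do(Drops=-6), the mechanism Drops := Latency^2 + Traffic is discarded; Drops is fixed at -6.
Since Latency is not a descendant of the intervened variable, it is unaffected.
Latency = 3*Traffic - 3  [with Traffic=2]  = 3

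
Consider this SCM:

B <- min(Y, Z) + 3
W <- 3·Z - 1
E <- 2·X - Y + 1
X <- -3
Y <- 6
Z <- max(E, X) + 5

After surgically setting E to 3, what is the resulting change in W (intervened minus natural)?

The intervention breaks the incoming arrows to E: E <- 2·X - Y + 1 no longer applies, and E = 3.
Z = max(E, X) + 5  [with E=3, X=-3]  = 8
W = 3·Z - 1  [with Z=8]  = 23
Without intervention: E = 2·X - Y + 1  [with X=-3, Y=6]  = -11; Z = max(E, X) + 5  [with E=-11, X=-3]  = 2; W = 3·Z - 1  [with Z=2]  = 5.
Change = 23 − 5 = 18.

18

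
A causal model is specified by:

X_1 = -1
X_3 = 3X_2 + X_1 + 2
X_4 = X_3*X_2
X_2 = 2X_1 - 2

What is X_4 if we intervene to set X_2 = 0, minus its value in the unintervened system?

-44

Under do(X_2=0), the mechanism X_2 = 2X_1 - 2 is discarded; X_2 is fixed at 0.
X_3 = 3X_2 + X_1 + 2  [with X_2=0, X_1=-1]  = 1
X_4 = X_3*X_2  [with X_3=1, X_2=0]  = 0
Without intervention: X_2 = 2X_1 - 2  [with X_1=-1]  = -4; X_3 = 3X_2 + X_1 + 2  [with X_2=-4, X_1=-1]  = -11; X_4 = X_3*X_2  [with X_3=-11, X_2=-4]  = 44.
Change = 0 − 44 = -44.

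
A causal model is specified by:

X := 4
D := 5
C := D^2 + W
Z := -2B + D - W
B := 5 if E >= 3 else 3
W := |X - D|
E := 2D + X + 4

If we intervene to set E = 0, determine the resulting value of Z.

-2

The intervention breaks the incoming arrows to E: E := 2D + X + 4 no longer applies, and E = 0.
W = |X - D|  [with X=4, D=5]  = 1
B = 5 if E >= 3 else 3  [with E=0]  = 3
Z = -2B + D - W  [with B=3, D=5, W=1]  = -2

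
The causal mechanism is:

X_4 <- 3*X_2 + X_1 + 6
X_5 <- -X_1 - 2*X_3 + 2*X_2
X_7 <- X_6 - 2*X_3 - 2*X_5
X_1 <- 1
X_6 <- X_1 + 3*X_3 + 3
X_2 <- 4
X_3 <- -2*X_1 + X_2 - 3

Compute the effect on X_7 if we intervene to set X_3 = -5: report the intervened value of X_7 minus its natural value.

The intervention breaks the incoming arrows to X_3: X_3 <- -2*X_1 + X_2 - 3 no longer applies, and X_3 = -5.
X_5 = -X_1 - 2*X_3 + 2*X_2  [with X_1=1, X_3=-5, X_2=4]  = 17
X_6 = X_1 + 3*X_3 + 3  [with X_1=1, X_3=-5]  = -11
X_7 = X_6 - 2*X_3 - 2*X_5  [with X_6=-11, X_3=-5, X_5=17]  = -35
Without intervention: X_3 = -2*X_1 + X_2 - 3  [with X_1=1, X_2=4]  = -1; X_5 = -X_1 - 2*X_3 + 2*X_2  [with X_1=1, X_3=-1, X_2=4]  = 9; X_6 = X_1 + 3*X_3 + 3  [with X_1=1, X_3=-1]  = 1; X_7 = X_6 - 2*X_3 - 2*X_5  [with X_6=1, X_3=-1, X_5=9]  = -15.
Change = -35 − (-15) = -20.

-20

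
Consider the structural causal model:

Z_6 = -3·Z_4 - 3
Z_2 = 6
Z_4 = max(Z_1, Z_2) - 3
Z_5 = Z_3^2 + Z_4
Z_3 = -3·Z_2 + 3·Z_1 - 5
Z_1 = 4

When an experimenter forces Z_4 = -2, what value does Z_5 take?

Intervening sets Z_4 = -2 and removes its equation (Z_4 = max(Z_1, Z_2) - 3).
Z_3 = -3·Z_2 + 3·Z_1 - 5  [with Z_2=6, Z_1=4]  = -11
Z_5 = Z_3^2 + Z_4  [with Z_3=-11, Z_4=-2]  = 119

119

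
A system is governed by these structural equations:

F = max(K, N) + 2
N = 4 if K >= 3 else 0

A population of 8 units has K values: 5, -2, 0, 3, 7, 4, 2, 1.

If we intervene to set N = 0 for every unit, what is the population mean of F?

4.75

The intervention sets N=0 in all 8 units regardless of K. Recomputing F per unit gives 7, 2, 2, 5, 9, 6, 4, 3; average 4.75.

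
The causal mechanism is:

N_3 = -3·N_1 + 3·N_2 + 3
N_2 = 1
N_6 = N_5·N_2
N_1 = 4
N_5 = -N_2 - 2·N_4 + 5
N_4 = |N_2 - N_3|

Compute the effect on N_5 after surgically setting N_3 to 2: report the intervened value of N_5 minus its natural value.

12

do(N_3=2) replaces the equation N_3 = -3·N_1 + 3·N_2 + 3 with the constant N_3 = 2.
N_4 = |N_2 - N_3|  [with N_2=1, N_3=2]  = 1
N_5 = -N_2 - 2·N_4 + 5  [with N_2=1, N_4=1]  = 2
Without intervention: N_3 = -3·N_1 + 3·N_2 + 3  [with N_1=4, N_2=1]  = -6; N_4 = |N_2 - N_3|  [with N_2=1, N_3=-6]  = 7; N_5 = -N_2 - 2·N_4 + 5  [with N_2=1, N_4=7]  = -10.
Change = 2 − (-10) = 12.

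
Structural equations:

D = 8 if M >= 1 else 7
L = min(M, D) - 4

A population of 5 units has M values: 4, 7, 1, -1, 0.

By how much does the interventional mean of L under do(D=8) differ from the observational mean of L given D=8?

-1.8

Every unit gets D=8 under the intervention. L values become 0, 3, -3, -5, -4; E[L|do(D=8)] = -1.8.
Conditioning on D=8 selects the 3 unit(s) with M ∈ {4, 7, 1}. Their L values: 0, 3, -3. Mean = 0.
Difference = -1.8 − 0 = -1.8.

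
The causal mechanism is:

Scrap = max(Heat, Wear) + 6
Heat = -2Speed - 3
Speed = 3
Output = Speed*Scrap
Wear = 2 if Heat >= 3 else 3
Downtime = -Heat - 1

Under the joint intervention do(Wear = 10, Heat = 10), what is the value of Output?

48

Setting Wear = 10, Heat = 10 by intervention discards those variables' equations.
Scrap = max(Heat, Wear) + 6  [with Heat=10, Wear=10]  = 16
Output = Speed*Scrap  [with Speed=3, Scrap=16]  = 48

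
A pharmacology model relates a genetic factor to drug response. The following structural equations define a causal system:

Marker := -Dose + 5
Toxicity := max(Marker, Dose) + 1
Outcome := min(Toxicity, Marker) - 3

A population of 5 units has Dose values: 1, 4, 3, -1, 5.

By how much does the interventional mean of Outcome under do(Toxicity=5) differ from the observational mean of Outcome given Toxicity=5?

-0.1

The intervention sets Toxicity=5 in all 5 units regardless of Dose. Recomputing Outcome per unit gives 1, -2, -1, 2, -3; average -0.6.
E[Outcome|Toxicity=5] averages over only the 2 units with Toxicity=5 (Dose = 1, 4): Outcome = 1, -2, mean -0.5.
Difference = -0.6 − (-0.5) = -0.1.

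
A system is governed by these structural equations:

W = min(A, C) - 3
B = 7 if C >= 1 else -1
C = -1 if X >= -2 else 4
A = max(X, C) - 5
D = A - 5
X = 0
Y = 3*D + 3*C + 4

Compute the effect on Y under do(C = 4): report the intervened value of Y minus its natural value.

Under do(C=4), the mechanism C = -1 if X >= -2 else 4 is discarded; C is fixed at 4.
A = max(X, C) - 5  [with X=0, C=4]  = -1
D = A - 5  [with A=-1]  = -6
Y = 3*D + 3*C + 4  [with D=-6, C=4]  = -2
Without intervention: C = -1 if X >= -2 else 4  [with X=0]  = -1; A = max(X, C) - 5  [with X=0, C=-1]  = -5; D = A - 5  [with A=-5]  = -10; Y = 3*D + 3*C + 4  [with D=-10, C=-1]  = -29.
Change = -2 − (-29) = 27.

27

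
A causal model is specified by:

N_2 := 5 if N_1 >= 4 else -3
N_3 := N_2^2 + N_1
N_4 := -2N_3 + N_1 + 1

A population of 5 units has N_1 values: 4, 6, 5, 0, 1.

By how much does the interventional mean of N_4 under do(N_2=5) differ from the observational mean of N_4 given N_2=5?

1.8

Every unit gets N_2=5 under the intervention. N_4 values become -53, -55, -54, -49, -50; E[N_4|do(N_2=5)] = -52.2.
Observing N_2=5 restricts to units where N_2's equation naturally yields 5: N_1 ∈ {4, 6, 5}. In that subpopulation N_4 = -53, -55, -54, mean -54.
Difference = -52.2 − (-54) = 1.8.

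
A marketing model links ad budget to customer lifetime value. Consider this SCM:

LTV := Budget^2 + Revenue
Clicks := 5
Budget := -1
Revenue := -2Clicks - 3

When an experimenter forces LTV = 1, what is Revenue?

Under do(LTV=1), the mechanism LTV := Budget^2 + Revenue is discarded; LTV is fixed at 1.
Since Revenue is not a descendant of the intervened variable, it is unaffected.
Revenue = -2Clicks - 3  [with Clicks=5]  = -13

-13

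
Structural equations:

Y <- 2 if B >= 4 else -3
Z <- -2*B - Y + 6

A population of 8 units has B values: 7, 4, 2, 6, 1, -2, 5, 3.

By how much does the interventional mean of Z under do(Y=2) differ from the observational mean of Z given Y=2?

The intervention sets Y=2 in all 8 units regardless of B. Recomputing Z per unit gives -10, -4, 0, -8, 2, 8, -6, -2; average -2.5.
Observing Y=2 restricts to units where Y's equation naturally yields 2: B ∈ {7, 4, 6, 5}. In that subpopulation Z = -10, -4, -8, -6, mean -7.
Difference = -2.5 − (-7) = 4.5.

4.5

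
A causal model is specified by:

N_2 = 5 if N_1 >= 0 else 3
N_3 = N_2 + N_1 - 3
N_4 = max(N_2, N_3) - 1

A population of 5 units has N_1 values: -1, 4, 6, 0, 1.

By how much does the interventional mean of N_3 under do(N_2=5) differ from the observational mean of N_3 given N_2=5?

-0.75

Under do(N_2=5), N_2's equation is replaced by N_2=5 for every unit. Per-unit N_3: 1, 6, 8, 2, 3. Mean = 4.
Conditioning on N_2=5 selects the 4 unit(s) with N_1 ∈ {4, 6, 0, 1}. Their N_3 values: 6, 8, 2, 3. Mean = 4.75.
Difference = 4 − 4.75 = -0.75.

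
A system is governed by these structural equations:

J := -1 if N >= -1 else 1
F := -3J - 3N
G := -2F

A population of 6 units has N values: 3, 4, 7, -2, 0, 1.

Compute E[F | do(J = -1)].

-3.5

do(J=-1) breaks J's dependence on N. With J=-1 fixed, F across the units is -6, -9, -18, 9, 3, 0, mean -3.5.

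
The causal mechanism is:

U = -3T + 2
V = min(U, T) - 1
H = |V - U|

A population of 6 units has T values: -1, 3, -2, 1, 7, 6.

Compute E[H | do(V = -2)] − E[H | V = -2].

Every unit gets V=-2 under the intervention. H values become 7, 5, 10, 1, 17, 14; E[H|do(V=-2)] = 9.
Observing V=-2 restricts to units where V's equation naturally yields -2: T ∈ {-1, 1}. In that subpopulation H = 7, 1, mean 4.
Difference = 9 − 4 = 5.

5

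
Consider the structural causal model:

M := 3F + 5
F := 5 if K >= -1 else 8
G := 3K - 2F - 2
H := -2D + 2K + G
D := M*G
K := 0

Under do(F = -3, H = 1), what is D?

-16

Setting F = -3, H = 1 by intervention discards those variables' equations.
M = 3F + 5  [with F=-3]  = -4
G = 3K - 2F - 2  [with K=0, F=-3]  = 4
D = M*G  [with M=-4, G=4]  = -16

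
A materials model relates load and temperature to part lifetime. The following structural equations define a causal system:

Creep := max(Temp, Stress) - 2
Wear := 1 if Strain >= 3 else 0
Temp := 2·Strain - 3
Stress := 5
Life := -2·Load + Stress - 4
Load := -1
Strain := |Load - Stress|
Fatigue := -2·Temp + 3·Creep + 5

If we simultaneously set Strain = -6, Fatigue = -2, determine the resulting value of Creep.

Setting Strain = -6, Fatigue = -2 by intervention discards those variables' equations.
Temp = 2·Strain - 3  [with Strain=-6]  = -15
Creep = max(Temp, Stress) - 2  [with Temp=-15, Stress=5]  = 3

3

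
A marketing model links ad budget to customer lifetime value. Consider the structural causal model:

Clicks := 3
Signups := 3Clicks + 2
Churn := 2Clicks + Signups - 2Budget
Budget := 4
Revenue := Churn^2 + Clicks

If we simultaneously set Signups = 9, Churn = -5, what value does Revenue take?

28

Setting Signups = 9, Churn = -5 by intervention discards those variables' equations.
Revenue = Churn^2 + Clicks  [with Churn=-5, Clicks=3]  = 28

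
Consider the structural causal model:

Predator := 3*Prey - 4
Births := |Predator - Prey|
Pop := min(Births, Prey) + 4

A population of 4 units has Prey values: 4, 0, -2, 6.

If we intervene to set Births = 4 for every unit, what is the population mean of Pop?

5.5

do(Births=4) breaks Births's dependence on Prey. With Births=4 fixed, Pop across the units is 8, 4, 2, 8, mean 5.5.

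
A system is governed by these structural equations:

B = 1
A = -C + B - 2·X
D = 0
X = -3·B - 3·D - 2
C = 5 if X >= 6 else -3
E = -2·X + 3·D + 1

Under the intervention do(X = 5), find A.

-6

do(X=5) replaces the equation X = -3·B - 3·D - 2 with the constant X = 5.
C = 5 if X >= 6 else -3  [with X=5]  = -3
A = -C + B - 2·X  [with C=-3, B=1, X=5]  = -6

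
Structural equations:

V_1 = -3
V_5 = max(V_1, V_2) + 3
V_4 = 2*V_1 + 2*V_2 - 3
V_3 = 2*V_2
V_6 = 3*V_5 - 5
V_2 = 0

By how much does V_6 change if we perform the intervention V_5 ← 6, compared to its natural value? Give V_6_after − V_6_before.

The intervention breaks the incoming arrows to V_5: V_5 = max(V_1, V_2) + 3 no longer applies, and V_5 = 6.
V_6 = 3*V_5 - 5  [with V_5=6]  = 13
Without intervention: V_5 = max(V_1, V_2) + 3  [with V_1=-3, V_2=0]  = 3; V_6 = 3*V_5 - 5  [with V_5=3]  = 4.
Change = 13 − 4 = 9.

9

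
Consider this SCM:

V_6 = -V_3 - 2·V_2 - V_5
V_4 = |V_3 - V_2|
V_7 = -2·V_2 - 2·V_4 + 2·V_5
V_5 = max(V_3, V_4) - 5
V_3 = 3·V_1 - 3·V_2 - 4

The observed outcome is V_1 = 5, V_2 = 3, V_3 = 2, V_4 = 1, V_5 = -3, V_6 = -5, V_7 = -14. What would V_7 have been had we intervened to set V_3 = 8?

-10

The intervention breaks the incoming arrows to V_3: V_3 = 3·V_1 - 3·V_2 - 4 no longer applies, and V_3 = 8.
V_4 = |V_3 - V_2|  [with V_3=8, V_2=3]  = 5
V_5 = max(V_3, V_4) - 5  [with V_3=8, V_4=5]  = 3
V_7 = -2·V_2 - 2·V_4 + 2·V_5  [with V_2=3, V_4=5, V_5=3]  = -10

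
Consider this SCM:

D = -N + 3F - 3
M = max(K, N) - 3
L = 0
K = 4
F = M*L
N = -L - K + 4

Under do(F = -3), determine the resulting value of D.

The intervention breaks the incoming arrows to F: F = M*L no longer applies, and F = -3.
N = -L - K + 4  [with L=0, K=4]  = 0
D = -N + 3F - 3  [with N=0, F=-3]  = -12

-12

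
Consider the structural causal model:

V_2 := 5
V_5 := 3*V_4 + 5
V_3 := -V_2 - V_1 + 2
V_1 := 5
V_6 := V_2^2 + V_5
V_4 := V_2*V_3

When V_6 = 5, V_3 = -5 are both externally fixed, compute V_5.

Under do(V_6 = 5, V_3 = -5), each intervened variable's structural equation is replaced by its fixed value.
V_4 = V_2*V_3  [with V_2=5, V_3=-5]  = -25
V_5 = 3*V_4 + 5  [with V_4=-25]  = -70

-70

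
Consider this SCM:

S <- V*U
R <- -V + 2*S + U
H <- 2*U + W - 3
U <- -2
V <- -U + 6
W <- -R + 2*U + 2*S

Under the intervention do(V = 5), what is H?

Under do(V=5), the mechanism V <- -U + 6 is discarded; V is fixed at 5.
S = V*U  [with V=5, U=-2]  = -10
R = -V + 2*S + U  [with V=5, S=-10, U=-2]  = -27
W = -R + 2*U + 2*S  [with R=-27, U=-2, S=-10]  = 3
H = 2*U + W - 3  [with U=-2, W=3]  = -4

-4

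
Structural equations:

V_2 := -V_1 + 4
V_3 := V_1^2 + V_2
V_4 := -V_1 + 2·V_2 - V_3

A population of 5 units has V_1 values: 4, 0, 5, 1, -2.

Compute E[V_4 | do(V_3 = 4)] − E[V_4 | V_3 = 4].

do(V_3=4) breaks V_3's dependence on V_1. With V_3=4 fixed, V_4 across the units is -8, 4, -11, 1, 10, mean -0.8.
Conditioning on V_3=4 selects the 2 unit(s) with V_1 ∈ {0, 1}. Their V_4 values: 4, 1. Mean = 2.5.
Difference = -0.8 − 2.5 = -3.3.

-3.3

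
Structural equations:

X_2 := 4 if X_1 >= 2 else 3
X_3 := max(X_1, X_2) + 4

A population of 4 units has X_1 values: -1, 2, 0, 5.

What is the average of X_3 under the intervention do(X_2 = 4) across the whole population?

8.25

Under do(X_2=4), X_2's equation is replaced by X_2=4 for every unit. Per-unit X_3: 8, 8, 8, 9. Mean = 8.25.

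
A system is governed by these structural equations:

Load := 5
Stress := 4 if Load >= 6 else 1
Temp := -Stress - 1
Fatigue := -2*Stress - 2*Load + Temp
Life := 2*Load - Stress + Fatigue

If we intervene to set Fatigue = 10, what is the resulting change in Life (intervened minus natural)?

Intervening sets Fatigue = 10 and removes its equation (Fatigue := -2*Stress - 2*Load + Temp).
Stress = 4 if Load >= 6 else 1  [with Load=5]  = 1
Life = 2*Load - Stress + Fatigue  [with Load=5, Stress=1, Fatigue=10]  = 19
Without intervention: Stress = 4 if Load >= 6 else 1  [with Load=5]  = 1; Temp = -Stress - 1  [with Stress=1]  = -2; Fatigue = -2*Stress - 2*Load + Temp  [with Stress=1, Load=5, Temp=-2]  = -14; Life = 2*Load - Stress + Fatigue  [with Load=5, Stress=1, Fatigue=-14]  = -5.
Change = 19 − (-5) = 24.

24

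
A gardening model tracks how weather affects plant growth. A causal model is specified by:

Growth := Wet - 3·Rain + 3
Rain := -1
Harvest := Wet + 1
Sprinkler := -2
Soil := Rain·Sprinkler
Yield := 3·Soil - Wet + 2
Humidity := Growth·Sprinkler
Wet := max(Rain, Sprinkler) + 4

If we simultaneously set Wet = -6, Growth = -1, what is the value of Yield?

14

Under do(Wet = -6, Growth = -1), each intervened variable's structural equation is replaced by its fixed value.
Soil = Rain·Sprinkler  [with Rain=-1, Sprinkler=-2]  = 2
Yield = 3·Soil - Wet + 2  [with Soil=2, Wet=-6]  = 14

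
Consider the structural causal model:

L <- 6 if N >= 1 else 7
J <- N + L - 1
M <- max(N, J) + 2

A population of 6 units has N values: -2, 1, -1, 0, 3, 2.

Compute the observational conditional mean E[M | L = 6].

Conditioning on L=6 selects the 3 unit(s) with N ∈ {1, 3, 2}. Their M values: 8, 10, 9. Mean = 9.

9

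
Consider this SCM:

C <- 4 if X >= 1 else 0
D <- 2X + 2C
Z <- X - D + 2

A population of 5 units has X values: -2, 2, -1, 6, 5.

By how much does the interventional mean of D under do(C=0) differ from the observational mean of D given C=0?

7

Under do(C=0), C's equation is replaced by C=0 for every unit. Per-unit D: -4, 4, -2, 12, 10. Mean = 4.
E[D|C=0] averages over only the 2 units with C=0 (X = -2, -1): D = -4, -2, mean -3.
Difference = 4 − (-3) = 7.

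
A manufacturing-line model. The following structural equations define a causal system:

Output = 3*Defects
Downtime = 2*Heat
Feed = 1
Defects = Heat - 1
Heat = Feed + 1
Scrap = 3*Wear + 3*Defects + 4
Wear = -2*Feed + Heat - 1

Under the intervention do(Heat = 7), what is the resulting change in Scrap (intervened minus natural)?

do(Heat=7) replaces the equation Heat = Feed + 1 with the constant Heat = 7.
Wear = -2*Feed + Heat - 1  [with Feed=1, Heat=7]  = 4
Defects = Heat - 1  [with Heat=7]  = 6
Scrap = 3*Wear + 3*Defects + 4  [with Wear=4, Defects=6]  = 34
Without intervention: Heat = Feed + 1  [with Feed=1]  = 2; Wear = -2*Feed + Heat - 1  [with Feed=1, Heat=2]  = -1; Defects = Heat - 1  [with Heat=2]  = 1; Scrap = 3*Wear + 3*Defects + 4  [with Wear=-1, Defects=1]  = 4.
Change = 34 − 4 = 30.

30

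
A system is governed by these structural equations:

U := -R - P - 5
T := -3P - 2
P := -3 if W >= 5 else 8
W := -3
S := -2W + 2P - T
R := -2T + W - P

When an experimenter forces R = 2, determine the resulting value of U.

The intervention breaks the incoming arrows to R: R := -2T + W - P no longer applies, and R = 2.
P = -3 if W >= 5 else 8  [with W=-3]  = 8
U = -R - P - 5  [with R=2, P=8]  = -15

-15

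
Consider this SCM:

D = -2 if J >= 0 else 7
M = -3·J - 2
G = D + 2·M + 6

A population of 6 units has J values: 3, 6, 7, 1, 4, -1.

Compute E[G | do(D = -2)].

Every unit gets D=-2 under the intervention. G values become -18, -36, -42, -6, -24, 6; E[G|do(D=-2)] = -20.

-20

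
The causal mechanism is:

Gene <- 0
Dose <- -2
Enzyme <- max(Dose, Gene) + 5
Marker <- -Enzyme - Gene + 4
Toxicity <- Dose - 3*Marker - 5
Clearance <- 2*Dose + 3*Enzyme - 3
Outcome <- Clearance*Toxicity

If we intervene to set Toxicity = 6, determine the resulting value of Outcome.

Under do(Toxicity=6), the mechanism Toxicity <- Dose - 3*Marker - 5 is discarded; Toxicity is fixed at 6.
Enzyme = max(Dose, Gene) + 5  [with Dose=-2, Gene=0]  = 5
Clearance = 2*Dose + 3*Enzyme - 3  [with Dose=-2, Enzyme=5]  = 8
Outcome = Clearance*Toxicity  [with Clearance=8, Toxicity=6]  = 48

48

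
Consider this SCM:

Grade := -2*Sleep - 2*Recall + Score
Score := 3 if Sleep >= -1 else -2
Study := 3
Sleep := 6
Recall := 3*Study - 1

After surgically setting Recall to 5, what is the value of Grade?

-19

Intervening sets Recall = 5 and removes its equation (Recall := 3*Study - 1).
Score = 3 if Sleep >= -1 else -2  [with Sleep=6]  = 3
Grade = -2*Sleep - 2*Recall + Score  [with Sleep=6, Recall=5, Score=3]  = -19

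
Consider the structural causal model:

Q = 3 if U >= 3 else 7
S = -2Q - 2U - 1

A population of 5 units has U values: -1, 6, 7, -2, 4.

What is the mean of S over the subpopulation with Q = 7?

Observing Q=7 restricts to units where Q's equation naturally yields 7: U ∈ {-1, -2}. In that subpopulation S = -13, -11, mean -12.

-12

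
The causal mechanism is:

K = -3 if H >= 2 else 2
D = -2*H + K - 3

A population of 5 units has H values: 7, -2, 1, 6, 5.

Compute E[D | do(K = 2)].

Under do(K=2), K's equation is replaced by K=2 for every unit. Per-unit D: -15, 3, -3, -13, -11. Mean = -7.8.

-7.8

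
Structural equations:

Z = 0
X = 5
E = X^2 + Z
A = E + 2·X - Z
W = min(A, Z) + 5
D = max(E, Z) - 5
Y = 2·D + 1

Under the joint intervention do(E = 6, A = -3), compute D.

Setting E = 6, A = -3 by intervention discards those variables' equations.
D = max(E, Z) - 5  [with E=6, Z=0]  = 1

1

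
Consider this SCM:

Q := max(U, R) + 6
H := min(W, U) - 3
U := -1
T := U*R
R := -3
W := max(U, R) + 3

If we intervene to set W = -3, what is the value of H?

The intervention breaks the incoming arrows to W: W := max(U, R) + 3 no longer applies, and W = -3.
H = min(W, U) - 3  [with W=-3, U=-1]  = -6

-6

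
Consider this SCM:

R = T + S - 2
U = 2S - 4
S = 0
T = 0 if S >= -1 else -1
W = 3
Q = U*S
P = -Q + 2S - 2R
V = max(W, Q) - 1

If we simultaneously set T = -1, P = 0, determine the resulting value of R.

Under do(T = -1, P = 0), each intervened variable's structural equation is replaced by its fixed value.
R = T + S - 2  [with T=-1, S=0]  = -3

-3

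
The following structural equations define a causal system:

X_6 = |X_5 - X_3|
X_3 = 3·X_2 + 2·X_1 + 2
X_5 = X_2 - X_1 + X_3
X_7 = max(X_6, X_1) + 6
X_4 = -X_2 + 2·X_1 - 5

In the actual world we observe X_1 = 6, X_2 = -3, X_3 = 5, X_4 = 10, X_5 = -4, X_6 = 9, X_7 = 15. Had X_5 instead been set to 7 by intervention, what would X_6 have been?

The intervention breaks the incoming arrows to X_5: X_5 = X_2 - X_1 + X_3 no longer applies, and X_5 = 7.
X_3 = 3·X_2 + 2·X_1 + 2  [with X_2=-3, X_1=6]  = 5
X_6 = |X_5 - X_3|  [with X_5=7, X_3=5]  = 2

2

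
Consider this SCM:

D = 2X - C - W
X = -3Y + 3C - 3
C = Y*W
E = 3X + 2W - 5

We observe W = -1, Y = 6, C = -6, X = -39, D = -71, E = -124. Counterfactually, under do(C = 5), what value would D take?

-16

do(C=5) replaces the equation C = Y*W with the constant C = 5.
X = -3Y + 3C - 3  [with Y=6, C=5]  = -6
D = 2X - C - W  [with X=-6, C=5, W=-1]  = -16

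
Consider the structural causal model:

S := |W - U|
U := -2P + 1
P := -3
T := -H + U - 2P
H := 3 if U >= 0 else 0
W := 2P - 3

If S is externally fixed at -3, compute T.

do(S=-3) replaces the equation S := |W - U| with the constant S = -3.
No directed path runs from S to T, so T keeps its natural value.
U = -2P + 1  [with P=-3]  = 7
H = 3 if U >= 0 else 0  [with U=7]  = 3
T = -H + U - 2P  [with H=3, U=7, P=-3]  = 10

10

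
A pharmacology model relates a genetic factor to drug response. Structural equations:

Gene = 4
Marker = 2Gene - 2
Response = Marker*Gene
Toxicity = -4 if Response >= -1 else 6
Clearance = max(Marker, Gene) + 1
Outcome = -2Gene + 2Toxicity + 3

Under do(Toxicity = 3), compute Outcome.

1

Under do(Toxicity=3), the mechanism Toxicity = -4 if Response >= -1 else 6 is discarded; Toxicity is fixed at 3.
Outcome = -2Gene + 2Toxicity + 3  [with Gene=4, Toxicity=3]  = 1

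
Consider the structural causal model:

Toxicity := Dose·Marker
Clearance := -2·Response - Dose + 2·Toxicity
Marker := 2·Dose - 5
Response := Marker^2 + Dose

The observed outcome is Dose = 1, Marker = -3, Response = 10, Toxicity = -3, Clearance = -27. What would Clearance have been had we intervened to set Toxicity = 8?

-5

Intervening sets Toxicity = 8 and removes its equation (Toxicity := Dose·Marker).
Marker = 2·Dose - 5  [with Dose=1]  = -3
Response = Marker^2 + Dose  [with Marker=-3, Dose=1]  = 10
Clearance = -2·Response - Dose + 2·Toxicity  [with Response=10, Dose=1, Toxicity=8]  = -5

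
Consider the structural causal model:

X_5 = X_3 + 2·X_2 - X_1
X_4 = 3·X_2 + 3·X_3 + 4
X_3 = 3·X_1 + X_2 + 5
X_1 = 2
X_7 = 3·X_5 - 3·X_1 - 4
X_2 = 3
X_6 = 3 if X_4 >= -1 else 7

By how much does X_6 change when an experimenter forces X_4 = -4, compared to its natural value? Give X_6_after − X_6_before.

Under do(X_4=-4), the mechanism X_4 = 3·X_2 + 3·X_3 + 4 is discarded; X_4 is fixed at -4.
X_6 = 3 if X_4 >= -1 else 7  [with X_4=-4]  = 7
Without intervention: X_3 = 3·X_1 + X_2 + 5  [with X_1=2, X_2=3]  = 14; X_4 = 3·X_2 + 3·X_3 + 4  [with X_2=3, X_3=14]  = 55; X_6 = 3 if X_4 >= -1 else 7  [with X_4=55]  = 3.
Change = 7 − 3 = 4.

4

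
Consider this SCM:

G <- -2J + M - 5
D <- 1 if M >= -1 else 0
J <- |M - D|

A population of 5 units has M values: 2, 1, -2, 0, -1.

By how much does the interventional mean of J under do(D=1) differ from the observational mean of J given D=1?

0.4

Under do(D=1), D's equation is replaced by D=1 for every unit. Per-unit J: 1, 0, 3, 1, 2. Mean = 1.4.
Conditioning on D=1 selects the 4 unit(s) with M ∈ {2, 1, 0, -1}. Their J values: 1, 0, 1, 2. Mean = 1.
Difference = 1.4 − 1 = 0.4.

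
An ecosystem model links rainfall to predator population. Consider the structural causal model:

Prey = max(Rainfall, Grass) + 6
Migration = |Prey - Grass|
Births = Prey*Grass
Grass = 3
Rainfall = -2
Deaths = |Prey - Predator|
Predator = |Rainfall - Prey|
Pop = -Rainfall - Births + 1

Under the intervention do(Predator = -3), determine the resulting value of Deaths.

12

Under do(Predator=-3), the mechanism Predator = |Rainfall - Prey| is discarded; Predator is fixed at -3.
Prey = max(Rainfall, Grass) + 6  [with Rainfall=-2, Grass=3]  = 9
Deaths = |Prey - Predator|  [with Prey=9, Predator=-3]  = 12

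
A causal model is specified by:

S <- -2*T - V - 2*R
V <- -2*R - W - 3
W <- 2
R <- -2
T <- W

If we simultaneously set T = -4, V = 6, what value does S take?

The joint intervention fixes T = -4, V = 6, removing each variable's own equation.
S = -2*T - V - 2*R  [with T=-4, V=6, R=-2]  = 6

6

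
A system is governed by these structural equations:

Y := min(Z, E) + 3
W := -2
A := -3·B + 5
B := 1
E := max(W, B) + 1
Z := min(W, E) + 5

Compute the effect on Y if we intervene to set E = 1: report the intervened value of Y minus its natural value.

The intervention breaks the incoming arrows to E: E := max(W, B) + 1 no longer applies, and E = 1.
Z = min(W, E) + 5  [with W=-2, E=1]  = 3
Y = min(Z, E) + 3  [with Z=3, E=1]  = 4
Without intervention: E = max(W, B) + 1  [with W=-2, B=1]  = 2; Z = min(W, E) + 5  [with W=-2, E=2]  = 3; Y = min(Z, E) + 3  [with Z=3, E=2]  = 5.
Change = 4 − 5 = -1.

-1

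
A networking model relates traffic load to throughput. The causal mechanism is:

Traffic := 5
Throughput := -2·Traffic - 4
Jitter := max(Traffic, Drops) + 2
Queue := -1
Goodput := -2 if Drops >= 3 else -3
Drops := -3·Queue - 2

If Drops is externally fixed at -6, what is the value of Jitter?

7

The intervention breaks the incoming arrows to Drops: Drops := -3·Queue - 2 no longer applies, and Drops = -6.
Jitter = max(Traffic, Drops) + 2  [with Traffic=5, Drops=-6]  = 7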